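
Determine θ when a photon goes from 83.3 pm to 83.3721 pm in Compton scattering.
14.00°

First find the wavelength shift:
Δλ = λ' - λ = 83.3721 - 83.3 = 0.0721 pm

Using Δλ = λ_C(1 - cos θ), with λ_C = h/(m_e·c) ≈ 2.42631024 pm:
cos θ = 1 - Δλ/λ_C
cos θ = 1 - 0.0721/2.42631024
cos θ = 0.970284

θ = arccos(0.970284)
θ = 14.00°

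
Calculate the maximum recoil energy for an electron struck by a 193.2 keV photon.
83.1876 keV

Maximum energy transfer occurs at θ = 180° (backscattering).

Initial photon: E₀ = 193.2 keV → λ₀ = 6.4174 pm

Maximum Compton shift (at 180°):
Δλ_max = 2λ_C = 2 × 2.4263 = 4.8526 pm

Final wavelength:
λ' = 6.4174 + 4.8526 = 11.2700 pm

Minimum photon energy (maximum energy to electron):
E'_min = hc/λ' = 110.0124 keV

Maximum electron kinetic energy:
K_max = E₀ - E'_min = 193.2000 - 110.0124 = 83.1876 keV

(Intermediate values are shown rounded; full precision is carried through to the final answer.)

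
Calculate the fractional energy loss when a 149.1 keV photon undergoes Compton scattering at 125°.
0.3147 (or 31.47%)

Calculate initial and final photon energies:

Initial: E₀ = 149.1 keV → λ₀ = 8.3155 pm
Compton shift: Δλ = 3.8180 pm
Final wavelength: λ' = 12.1335 pm
Final energy: E' = 102.1835 keV

Fractional energy loss:
(E₀ - E')/E₀ = (149.1000 - 102.1835)/149.1000
= 46.9165/149.1000
= 0.3147
= 31.47%

(Intermediate values are shown rounded; full precision is carried through to the final answer.)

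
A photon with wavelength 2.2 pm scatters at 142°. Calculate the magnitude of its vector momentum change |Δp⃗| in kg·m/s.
3.8612e-22 kg·m/s

Photon momentum magnitude is p = h/λ.

Initial momentum:
p₀ = h/λ = 6.6261e-34/2.2000e-12 = 3.0119e-22 kg·m/s

After scattering:
λ' = λ + Δλ = 2.2 + 4.3383 = 6.5383 pm
p' = h/λ' = 6.6261e-34/6.5383e-12 = 1.0134e-22 kg·m/s

Momentum is a vector; the scattered photon's direction makes angle θ = 142° with the incident direction. The magnitude of the vector change Δp⃗ = p⃗₀ − p⃗' is found from the law of cosines:
|Δp⃗|² = p₀² + p'² − 2p₀p'cos θ
|Δp⃗|² = (3.0119e-22)² + (1.0134e-22)² − 2·3.0119e-22·1.0134e-22·cos(142°)
|Δp⃗| = 3.8612e-22 kg·m/s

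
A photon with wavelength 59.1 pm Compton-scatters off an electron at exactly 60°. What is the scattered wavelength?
60.3132 pm

Using the Compton formula: λ' = λ + λ_C(1 − cos θ)

For θ = 60°, cos θ = 1/2 (exact) = 0.5000, so:
1 − cos 60° = 1 − (1/2) = 0.5000

Δλ = λ_C × 0.5000 = 2.4263 × 0.5000 = 1.2132 pm

λ' = 59.1 + 1.2132 = 60.3132 pm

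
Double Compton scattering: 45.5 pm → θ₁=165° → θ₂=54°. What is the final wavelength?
51.2701 pm

Apply Compton shift twice:

First scattering at θ₁ = 165°:
Δλ₁ = λ_C(1 - cos(165°))
Δλ₁ = 2.4263 × 1.9659
Δλ₁ = 4.7699 pm

After first scattering:
λ₁ = 45.5 + 4.7699 = 50.2699 pm

Second scattering at θ₂ = 54°:
Δλ₂ = λ_C(1 - cos(54°))
Δλ₂ = 2.4263 × 0.4122
Δλ₂ = 1.0002 pm

Final wavelength:
λ₂ = 50.2699 + 1.0002 = 51.2701 pm

Total shift: Δλ_total = 4.7699 + 1.0002 = 5.7701 pm

(Intermediate values are shown rounded; full precision is carried through to the final answer.)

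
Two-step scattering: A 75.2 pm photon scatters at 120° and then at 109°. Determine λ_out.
82.0557 pm

Apply Compton shift twice:

First scattering at θ₁ = 120°:
Δλ₁ = λ_C(1 - cos(120°))
Δλ₁ = 2.4263 × 1.5000
Δλ₁ = 3.6395 pm

After first scattering:
λ₁ = 75.2 + 3.6395 = 78.8395 pm

Second scattering at θ₂ = 109°:
Δλ₂ = λ_C(1 - cos(109°))
Δλ₂ = 2.4263 × 1.3256
Δλ₂ = 3.2162 pm

Final wavelength:
λ₂ = 78.8395 + 3.2162 = 82.0557 pm

Total shift: Δλ_total = 3.6395 + 3.2162 = 6.8557 pm

(Intermediate values are shown rounded; full precision is carried through to the final answer.)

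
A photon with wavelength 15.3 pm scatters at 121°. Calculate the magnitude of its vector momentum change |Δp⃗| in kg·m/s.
6.8210e-23 kg·m/s

Photon momentum magnitude is p = h/λ.

Initial momentum:
p₀ = h/λ = 6.6261e-34/1.5300e-11 = 4.3308e-23 kg·m/s

After scattering:
λ' = λ + Δλ = 15.3 + 3.6760 = 18.9760 pm
p' = h/λ' = 6.6261e-34/1.8976e-11 = 3.4918e-23 kg·m/s

Momentum is a vector; the scattered photon's direction makes angle θ = 121° with the incident direction. The magnitude of the vector change Δp⃗ = p⃗₀ − p⃗' is found from the law of cosines:
|Δp⃗|² = p₀² + p'² − 2p₀p'cos θ
|Δp⃗|² = (4.3308e-23)² + (3.4918e-23)² − 2·4.3308e-23·3.4918e-23·cos(121°)
|Δp⃗| = 6.8210e-23 kg·m/s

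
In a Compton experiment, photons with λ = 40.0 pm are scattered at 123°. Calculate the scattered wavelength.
43.7478 pm

Using the Compton scattering formula:
λ' = λ + Δλ = λ + λ_C(1 - cos θ)

Given:
- Initial wavelength λ = 40.0 pm
- Scattering angle θ = 123°
- Compton wavelength λ_C ≈ 2.4263 pm

Calculate the shift:
Δλ = 2.4263 × (1 - cos(123°))
Δλ = 2.4263 × 1.5446
Δλ = 3.7478 pm

Final wavelength:
λ' = 40.0 + 3.7478 = 43.7478 pm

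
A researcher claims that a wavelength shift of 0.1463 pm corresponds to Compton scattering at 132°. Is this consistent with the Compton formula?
No, inconsistent

Calculate the expected shift for θ = 132°:

Δλ_expected = λ_C(1 - cos(132°))
Δλ_expected = 2.4263 × (1 - cos(132°))
Δλ_expected = 2.4263 × 1.6691
Δλ_expected = 4.0498 pm

Given shift: 0.1463 pm
Expected shift: 4.0498 pm
Difference: 3.9035 pm

The values do not match. The given shift corresponds to θ ≈ 20.0°, not 132°.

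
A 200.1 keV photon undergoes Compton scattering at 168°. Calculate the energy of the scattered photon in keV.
112.7569 keV

First convert energy to wavelength:
λ = hc/E, with hc ≈ 1239.842 keV·pm (i.e. 1239.842 eV·nm)

For E = 200.1 keV = 200100 eV:
λ = 1239.842 keV·pm / 200.1 keV
λ = 6.1961 pm

Calculate the Compton shift:
Δλ = λ_C(1 - cos(168°)) = 2.4263 × 1.9781
Δλ = 4.7996 pm

Final wavelength:
λ' = 6.1961 + 4.7996 = 10.9957 pm

Final energy:
E' = hc/λ' = 1239.842 / 10.9957 = 112.7569 keV

(Intermediate values are shown rounded; full precision is carried through to the final answer.)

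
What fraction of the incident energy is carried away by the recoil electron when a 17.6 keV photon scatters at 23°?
0.0027 (or 0.27%)

Calculate initial and final photon energies:

Initial: E₀ = 17.6 keV → λ₀ = 70.4456 pm
Compton shift: Δλ = 0.1929 pm
Final wavelength: λ' = 70.6384 pm
Final energy: E' = 17.5519 keV

Fractional energy loss:
(E₀ - E')/E₀ = (17.6000 - 17.5519)/17.6000
= 0.0481/17.6000
= 0.0027
= 0.27%

(Intermediate values are shown rounded; full precision is carried through to the final answer.)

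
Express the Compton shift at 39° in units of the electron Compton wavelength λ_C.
0.2229 λ_C

The Compton shift formula is:
Δλ = λ_C(1 - cos θ)

Dividing both sides by λ_C:
Δλ/λ_C = 1 - cos θ

For θ = 39°:
Δλ/λ_C = 1 - cos(39°)
Δλ/λ_C = 1 - 0.7771
Δλ/λ_C = 0.2229

This means the shift is 0.2229 × λ_C = 0.5407 pm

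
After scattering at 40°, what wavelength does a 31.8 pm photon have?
32.3676 pm

Using the Compton scattering formula:
λ' = λ + Δλ = λ + λ_C(1 - cos θ)

Given:
- Initial wavelength λ = 31.8 pm
- Scattering angle θ = 40°
- Compton wavelength λ_C ≈ 2.4263 pm

Calculate the shift:
Δλ = 2.4263 × (1 - cos(40°))
Δλ = 2.4263 × 0.2340
Δλ = 0.5676 pm

Final wavelength:
λ' = 31.8 + 0.5676 = 32.3676 pm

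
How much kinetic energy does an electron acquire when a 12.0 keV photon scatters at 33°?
0.0453 keV

By energy conservation: K_e = E_initial - E_final

First find the scattered photon energy:
Initial wavelength: λ = hc/E = 103.3202 pm
Compton shift: Δλ = λ_C(1 - cos(33°)) = 0.3914 pm
Final wavelength: λ' = 103.3202 + 0.3914 = 103.7116 pm
Final photon energy: E' = hc/λ' = 11.9547 keV

Electron kinetic energy:
K_e = E - E' = 12.0000 - 11.9547 = 0.0453 keV

(Intermediate values are shown rounded; full precision is carried through to the final answer.)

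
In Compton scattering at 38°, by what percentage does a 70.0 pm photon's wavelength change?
0.7348%

Calculate the Compton shift:
Δλ = λ_C(1 - cos(38°))
Δλ = 2.4263 × (1 - cos(38°))
Δλ = 2.4263 × 0.2120
Δλ = 0.5144 pm

Percentage change:
(Δλ/λ₀) × 100 = (0.5144/70.0) × 100
= 0.7348%

(Intermediate values are shown rounded; full precision is carried through to the final answer.)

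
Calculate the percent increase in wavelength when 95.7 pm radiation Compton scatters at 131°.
4.1987%

Calculate the Compton shift:
Δλ = λ_C(1 - cos(131°))
Δλ = 2.4263 × (1 - cos(131°))
Δλ = 2.4263 × 1.6561
Δλ = 4.0181 pm

Percentage change:
(Δλ/λ₀) × 100 = (4.0181/95.7) × 100
= 4.1987%

(Intermediate values are shown rounded; full precision is carried through to the final answer.)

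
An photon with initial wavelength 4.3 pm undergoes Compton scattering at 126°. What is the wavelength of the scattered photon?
8.1525 pm

Using the Compton scattering formula:
λ' = λ + Δλ = λ + λ_C(1 - cos θ)

Given:
- Initial wavelength λ = 4.3 pm
- Scattering angle θ = 126°
- Compton wavelength λ_C ≈ 2.4263 pm

Calculate the shift:
Δλ = 2.4263 × (1 - cos(126°))
Δλ = 2.4263 × 1.5878
Δλ = 3.8525 pm

Final wavelength:
λ' = 4.3 + 3.8525 = 8.1525 pm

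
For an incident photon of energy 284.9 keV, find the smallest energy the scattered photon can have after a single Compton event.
134.7000 keV (at θ = 180°)

The scattered photon has minimum energy when its wavelength is maximum, i.e., when the Compton shift Δλ = λ_C(1 − cos θ) is maximum. This occurs at θ = 180° (backscattering), giving Δλ_max = 2λ_C = 4.8526 pm.

Initial wavelength: λ₀ = hc/E₀ = 4.3518 pm
Maximum final wavelength: λ'_max = λ₀ + 2λ_C = 4.3518 + 4.8526 = 9.2045 pm
Minimum final energy: E'_min = hc/λ'_max = 134.7000 keV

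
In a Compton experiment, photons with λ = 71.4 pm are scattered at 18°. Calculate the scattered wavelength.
71.5188 pm

Using the Compton scattering formula:
λ' = λ + Δλ = λ + λ_C(1 - cos θ)

Given:
- Initial wavelength λ = 71.4 pm
- Scattering angle θ = 18°
- Compton wavelength λ_C ≈ 2.4263 pm

Calculate the shift:
Δλ = 2.4263 × (1 - cos(18°))
Δλ = 2.4263 × 0.0489
Δλ = 0.1188 pm

Final wavelength:
λ' = 71.4 + 0.1188 = 71.5188 pm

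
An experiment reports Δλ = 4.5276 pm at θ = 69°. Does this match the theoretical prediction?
No, inconsistent

Calculate the expected shift for θ = 69°:

Δλ_expected = λ_C(1 - cos(69°))
Δλ_expected = 2.4263 × (1 - cos(69°))
Δλ_expected = 2.4263 × 0.6416
Δλ_expected = 1.5568 pm

Given shift: 4.5276 pm
Expected shift: 1.5568 pm
Difference: 2.9708 pm

The values do not match. The given shift corresponds to θ ≈ 150.0°, not 69°.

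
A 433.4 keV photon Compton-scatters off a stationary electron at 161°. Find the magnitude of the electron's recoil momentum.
3.1555e-22 kg·m/s

The electron is initially at rest, so by conservation of momentum:
p⃗_e = p⃗₀ − p⃗'  (incident photon momentum minus scattered photon momentum)

Photon momentum magnitudes (p = h/λ = E/c):
λ₀ = hc/E₀ = 2.8607 pm → p₀ = h/λ₀ = 2.3162e-22 kg·m/s
Δλ = λ_C(1 − cos 161°) = 4.7204 pm
λ' = 7.5812 pm → p' = h/λ' = 8.7402e-23 kg·m/s

The scattered photon makes angle θ = 161° with the incident direction, so by the law of cosines:
|p⃗_e|² = p₀² + p'² − 2p₀p'cos θ
|p⃗_e|² = (2.3162e-22)² + (8.7402e-23)² − 2·2.3162e-22·8.7402e-23·cos(161°)
|p⃗_e| = 3.1555e-22 kg·m/s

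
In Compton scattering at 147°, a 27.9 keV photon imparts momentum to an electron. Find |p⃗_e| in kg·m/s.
2.7292e-23 kg·m/s

The electron is initially at rest, so by conservation of momentum:
p⃗_e = p⃗₀ − p⃗'  (incident photon momentum minus scattered photon momentum)

Photon momentum magnitudes (p = h/λ = E/c):
λ₀ = hc/E₀ = 44.4388 pm → p₀ = h/λ₀ = 1.4911e-23 kg·m/s
Δλ = λ_C(1 − cos 147°) = 4.4612 pm
λ' = 48.9000 pm → p' = h/λ' = 1.3550e-23 kg·m/s

The scattered photon makes angle θ = 147° with the incident direction, so by the law of cosines:
|p⃗_e|² = p₀² + p'² − 2p₀p'cos θ
|p⃗_e|² = (1.4911e-23)² + (1.3550e-23)² − 2·1.4911e-23·1.3550e-23·cos(147°)
|p⃗_e| = 2.7292e-23 kg·m/s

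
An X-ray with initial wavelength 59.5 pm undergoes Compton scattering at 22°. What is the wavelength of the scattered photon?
59.6767 pm

Using the Compton scattering formula:
λ' = λ + Δλ = λ + λ_C(1 - cos θ)

Given:
- Initial wavelength λ = 59.5 pm
- Scattering angle θ = 22°
- Compton wavelength λ_C ≈ 2.4263 pm

Calculate the shift:
Δλ = 2.4263 × (1 - cos(22°))
Δλ = 2.4263 × 0.0728
Δλ = 0.1767 pm

Final wavelength:
λ' = 59.5 + 0.1767 = 59.6767 pm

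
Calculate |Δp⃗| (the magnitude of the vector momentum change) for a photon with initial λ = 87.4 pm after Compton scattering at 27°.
3.5344e-24 kg·m/s

Photon momentum magnitude is p = h/λ.

Initial momentum:
p₀ = h/λ = 6.6261e-34/8.7400e-11 = 7.5813e-24 kg·m/s

After scattering:
λ' = λ + Δλ = 87.4 + 0.2645 = 87.6645 pm
p' = h/λ' = 6.6261e-34/8.7664e-11 = 7.5584e-24 kg·m/s

Momentum is a vector; the scattered photon's direction makes angle θ = 27° with the incident direction. The magnitude of the vector change Δp⃗ = p⃗₀ − p⃗' is found from the law of cosines:
|Δp⃗|² = p₀² + p'² − 2p₀p'cos θ
|Δp⃗|² = (7.5813e-24)² + (7.5584e-24)² − 2·7.5813e-24·7.5584e-24·cos(27°)
|Δp⃗| = 3.5344e-24 kg·m/s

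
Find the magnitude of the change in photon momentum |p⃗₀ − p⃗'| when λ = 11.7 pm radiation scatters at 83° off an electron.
6.9579e-23 kg·m/s

Photon momentum magnitude is p = h/λ.

Initial momentum:
p₀ = h/λ = 6.6261e-34/1.1700e-11 = 5.6633e-23 kg·m/s

After scattering:
λ' = λ + Δλ = 11.7 + 2.1306 = 13.8306 pm
p' = h/λ' = 6.6261e-34/1.3831e-11 = 4.7909e-23 kg·m/s

Momentum is a vector; the scattered photon's direction makes angle θ = 83° with the incident direction. The magnitude of the vector change Δp⃗ = p⃗₀ − p⃗' is found from the law of cosines:
|Δp⃗|² = p₀² + p'² − 2p₀p'cos θ
|Δp⃗|² = (5.6633e-23)² + (4.7909e-23)² − 2·5.6633e-23·4.7909e-23·cos(83°)
|Δp⃗| = 6.9579e-23 kg·m/s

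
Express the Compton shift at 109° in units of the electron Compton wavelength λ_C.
1.3256 λ_C

The Compton shift formula is:
Δλ = λ_C(1 - cos θ)

Dividing both sides by λ_C:
Δλ/λ_C = 1 - cos θ

For θ = 109°:
Δλ/λ_C = 1 - cos(109°)
Δλ/λ_C = 1 - -0.3256
Δλ/λ_C = 1.3256

This means the shift is 1.3256 × λ_C = 3.2162 pm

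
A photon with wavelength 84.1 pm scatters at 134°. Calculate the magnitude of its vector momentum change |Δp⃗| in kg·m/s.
1.4168e-23 kg·m/s

Photon momentum magnitude is p = h/λ.

Initial momentum:
p₀ = h/λ = 6.6261e-34/8.4100e-11 = 7.8788e-24 kg·m/s

After scattering:
λ' = λ + Δλ = 84.1 + 4.1118 = 88.2118 pm
p' = h/λ' = 6.6261e-34/8.8212e-11 = 7.5115e-24 kg·m/s

Momentum is a vector; the scattered photon's direction makes angle θ = 134° with the incident direction. The magnitude of the vector change Δp⃗ = p⃗₀ − p⃗' is found from the law of cosines:
|Δp⃗|² = p₀² + p'² − 2p₀p'cos θ
|Δp⃗|² = (7.8788e-24)² + (7.5115e-24)² − 2·7.8788e-24·7.5115e-24·cos(134°)
|Δp⃗| = 1.4168e-23 kg·m/s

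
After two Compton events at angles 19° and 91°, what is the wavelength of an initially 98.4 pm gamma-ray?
101.0008 pm

Apply Compton shift twice:

First scattering at θ₁ = 19°:
Δλ₁ = λ_C(1 - cos(19°))
Δλ₁ = 2.4263 × 0.0545
Δλ₁ = 0.1322 pm

After first scattering:
λ₁ = 98.4 + 0.1322 = 98.5322 pm

Second scattering at θ₂ = 91°:
Δλ₂ = λ_C(1 - cos(91°))
Δλ₂ = 2.4263 × 1.0175
Δλ₂ = 2.4687 pm

Final wavelength:
λ₂ = 98.5322 + 2.4687 = 101.0008 pm

Total shift: Δλ_total = 0.1322 + 2.4687 = 2.6008 pm

(Intermediate values are shown rounded; full precision is carried through to the final answer.)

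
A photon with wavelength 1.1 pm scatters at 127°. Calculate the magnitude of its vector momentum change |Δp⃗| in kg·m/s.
6.9054e-22 kg·m/s

Photon momentum magnitude is p = h/λ.

Initial momentum:
p₀ = h/λ = 6.6261e-34/1.1000e-12 = 6.0237e-22 kg·m/s

After scattering:
λ' = λ + Δλ = 1.1 + 3.8865 = 4.9865 pm
p' = h/λ' = 6.6261e-34/4.9865e-12 = 1.3288e-22 kg·m/s

Momentum is a vector; the scattered photon's direction makes angle θ = 127° with the incident direction. The magnitude of the vector change Δp⃗ = p⃗₀ − p⃗' is found from the law of cosines:
|Δp⃗|² = p₀² + p'² − 2p₀p'cos θ
|Δp⃗|² = (6.0237e-22)² + (1.3288e-22)² − 2·6.0237e-22·1.3288e-22·cos(127°)
|Δp⃗| = 6.9054e-22 kg·m/s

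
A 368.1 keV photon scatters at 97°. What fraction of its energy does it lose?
0.4469 (or 44.69%)

Calculate initial and final photon energies:

Initial: E₀ = 368.1 keV → λ₀ = 3.3682 pm
Compton shift: Δλ = 2.7220 pm
Final wavelength: λ' = 6.0902 pm
Final energy: E' = 203.5791 keV

Fractional energy loss:
(E₀ - E')/E₀ = (368.1000 - 203.5791)/368.1000
= 164.5209/368.1000
= 0.4469
= 44.69%

(Intermediate values are shown rounded; full precision is carried through to the final answer.)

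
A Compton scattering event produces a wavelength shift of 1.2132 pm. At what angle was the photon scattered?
60.00°

From the Compton formula Δλ = λ_C(1 - cos θ), we can solve for θ:

cos θ = 1 - Δλ/λ_C

Given:
- Δλ = 1.2132 pm
- λ_C = h/(m_e·c) ≈ 2.42631024 pm

cos θ = 1 - 1.2132/2.42631024
cos θ = 1 - 0.500018
cos θ = 0.499982

θ = arccos(0.499982)
θ = 60.00°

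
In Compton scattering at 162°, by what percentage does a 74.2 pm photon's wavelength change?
6.3799%

Calculate the Compton shift:
Δλ = λ_C(1 - cos(162°))
Δλ = 2.4263 × (1 - cos(162°))
Δλ = 2.4263 × 1.9511
Δλ = 4.7339 pm

Percentage change:
(Δλ/λ₀) × 100 = (4.7339/74.2) × 100
= 6.3799%

(Intermediate values are shown rounded; full precision is carried through to the final answer.)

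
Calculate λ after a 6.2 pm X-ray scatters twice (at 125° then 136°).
14.1896 pm

Apply Compton shift twice:

First scattering at θ₁ = 125°:
Δλ₁ = λ_C(1 - cos(125°))
Δλ₁ = 2.4263 × 1.5736
Δλ₁ = 3.8180 pm

After first scattering:
λ₁ = 6.2 + 3.8180 = 10.0180 pm

Second scattering at θ₂ = 136°:
Δλ₂ = λ_C(1 - cos(136°))
Δλ₂ = 2.4263 × 1.7193
Δλ₂ = 4.1717 pm

Final wavelength:
λ₂ = 10.0180 + 4.1717 = 14.1896 pm

Total shift: Δλ_total = 3.8180 + 4.1717 = 7.9896 pm

(Intermediate values are shown rounded; full precision is carried through to the final answer.)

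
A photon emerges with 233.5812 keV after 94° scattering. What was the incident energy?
457.1000 keV

Convert final energy to wavelength (hc ≈ 1239.842 keV·pm):
λ' = hc/E' = 1239.842 / 233.5812 = 5.3080 pm

Calculate the Compton shift:
Δλ = λ_C(1 - cos(94°))
Δλ = 2.4263 × (1 - cos(94°))
Δλ = 2.5956 pm

Initial wavelength:
λ = λ' - Δλ = 5.3080 - 2.5956 = 2.7124 pm

Initial energy:
E = hc/λ = 1239.842 / 2.7124 = 457.1000 keV

(Intermediate values are shown rounded; full precision is carried through to the final answer.)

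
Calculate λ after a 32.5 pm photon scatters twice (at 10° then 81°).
34.5836 pm

Apply Compton shift twice:

First scattering at θ₁ = 10°:
Δλ₁ = λ_C(1 - cos(10°))
Δλ₁ = 2.4263 × 0.0152
Δλ₁ = 0.0369 pm

After first scattering:
λ₁ = 32.5 + 0.0369 = 32.5369 pm

Second scattering at θ₂ = 81°:
Δλ₂ = λ_C(1 - cos(81°))
Δλ₂ = 2.4263 × 0.8436
Δλ₂ = 2.0468 pm

Final wavelength:
λ₂ = 32.5369 + 2.0468 = 34.5836 pm

Total shift: Δλ_total = 0.0369 + 2.0468 = 2.0836 pm

(Intermediate values are shown rounded; full precision is carried through to the final answer.)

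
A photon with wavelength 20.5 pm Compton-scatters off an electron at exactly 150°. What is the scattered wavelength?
25.0276 pm

Using the Compton formula: λ' = λ + λ_C(1 − cos θ)

For θ = 150°, cos θ = -√3/2 (exact) ≈ -0.8660, so:
1 − cos 150° = 1 − (-√3/2) ≈ 1.8660

Δλ = λ_C × 1.8660 = 2.4263 × 1.8660 = 4.5276 pm

λ' = 20.5 + 4.5276 = 25.0276 pm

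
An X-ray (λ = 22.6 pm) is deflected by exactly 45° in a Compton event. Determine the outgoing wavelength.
23.3106 pm

Using the Compton formula: λ' = λ + λ_C(1 − cos θ)

For θ = 45°, cos θ = √2/2 (exact) ≈ 0.7071, so:
1 − cos 45° = 1 − (√2/2) ≈ 0.2929

Δλ = λ_C × 0.2929 = 2.4263 × 0.2929 = 0.7106 pm

λ' = 22.6 + 0.7106 = 23.3106 pm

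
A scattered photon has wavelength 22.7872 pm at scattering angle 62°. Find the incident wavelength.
21.5000 pm

From λ' = λ + Δλ, we have λ = λ' - Δλ

First calculate the Compton shift:
Δλ = λ_C(1 - cos θ)
Δλ = 2.4263 × (1 - cos(62°))
Δλ = 2.4263 × 0.5305
Δλ = 1.2872 pm

Initial wavelength:
λ = λ' - Δλ
λ = 22.7872 - 1.2872
λ = 21.5000 pm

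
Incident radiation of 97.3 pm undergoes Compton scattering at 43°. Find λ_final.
97.9518 pm

Using the Compton scattering formula:
λ' = λ + Δλ = λ + λ_C(1 - cos θ)

Given:
- Initial wavelength λ = 97.3 pm
- Scattering angle θ = 43°
- Compton wavelength λ_C ≈ 2.4263 pm

Calculate the shift:
Δλ = 2.4263 × (1 - cos(43°))
Δλ = 2.4263 × 0.2686
Δλ = 0.6518 pm

Final wavelength:
λ' = 97.3 + 0.6518 = 97.9518 pm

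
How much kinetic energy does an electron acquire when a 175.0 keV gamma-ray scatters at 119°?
58.9905 keV

By energy conservation: K_e = E_initial - E_final

First find the scattered photon energy:
Initial wavelength: λ = hc/E = 7.0848 pm
Compton shift: Δλ = λ_C(1 - cos(119°)) = 3.6026 pm
Final wavelength: λ' = 7.0848 + 3.6026 = 10.6874 pm
Final photon energy: E' = hc/λ' = 116.0095 keV

Electron kinetic energy:
K_e = E - E' = 175.0000 - 116.0095 = 58.9905 keV

(Intermediate values are shown rounded; full precision is carried through to the final answer.)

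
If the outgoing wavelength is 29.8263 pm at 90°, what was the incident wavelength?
27.4000 pm

From λ' = λ + Δλ, we have λ = λ' - Δλ

First calculate the Compton shift:
Δλ = λ_C(1 - cos θ)
Δλ = 2.4263 × (1 - cos(90°))
Δλ = 2.4263 × 1.0000
Δλ = 2.4263 pm

Initial wavelength:
λ = λ' - Δλ
λ = 29.8263 - 2.4263
λ = 27.4000 pm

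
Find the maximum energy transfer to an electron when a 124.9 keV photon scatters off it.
41.0095 keV

Maximum energy transfer occurs at θ = 180° (backscattering).

Initial photon: E₀ = 124.9 keV → λ₀ = 9.9267 pm

Maximum Compton shift (at 180°):
Δλ_max = 2λ_C = 2 × 2.4263 = 4.8526 pm

Final wavelength:
λ' = 9.9267 + 4.8526 = 14.7793 pm

Minimum photon energy (maximum energy to electron):
E'_min = hc/λ' = 83.8905 keV

Maximum electron kinetic energy:
K_max = E₀ - E'_min = 124.9000 - 83.8905 = 41.0095 keV

(Intermediate values are shown rounded; full precision is carried through to the final answer.)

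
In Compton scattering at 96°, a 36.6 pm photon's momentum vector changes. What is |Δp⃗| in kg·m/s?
2.6003e-23 kg·m/s

Photon momentum magnitude is p = h/λ.

Initial momentum:
p₀ = h/λ = 6.6261e-34/3.6600e-11 = 1.8104e-23 kg·m/s

After scattering:
λ' = λ + Δλ = 36.6 + 2.6799 = 39.2799 pm
p' = h/λ' = 6.6261e-34/3.9280e-11 = 1.6869e-23 kg·m/s

Momentum is a vector; the scattered photon's direction makes angle θ = 96° with the incident direction. The magnitude of the vector change Δp⃗ = p⃗₀ − p⃗' is found from the law of cosines:
|Δp⃗|² = p₀² + p'² − 2p₀p'cos θ
|Δp⃗|² = (1.8104e-23)² + (1.6869e-23)² − 2·1.8104e-23·1.6869e-23·cos(96°)
|Δp⃗| = 2.6003e-23 kg·m/s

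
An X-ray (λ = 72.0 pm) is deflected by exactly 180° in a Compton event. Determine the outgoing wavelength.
76.8526 pm

Using the Compton formula: λ' = λ + λ_C(1 − cos θ)

For θ = 180°, cos θ = -1 (exact) = -1.0000, so:
1 − cos 180° = 1 − (-1) = 2.0000

Δλ = λ_C × 2.0000 = 2.4263 × 2.0000 = 4.8526 pm

λ' = 72.0 + 4.8526 = 76.8526 pm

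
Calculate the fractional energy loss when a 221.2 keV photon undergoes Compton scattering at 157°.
0.4540 (or 45.40%)

Calculate initial and final photon energies:

Initial: E₀ = 221.2 keV → λ₀ = 5.6051 pm
Compton shift: Δλ = 4.6597 pm
Final wavelength: λ' = 10.2648 pm
Final energy: E' = 120.7856 keV

Fractional energy loss:
(E₀ - E')/E₀ = (221.2000 - 120.7856)/221.2000
= 100.4144/221.2000
= 0.4540
= 45.40%

(Intermediate values are shown rounded; full precision is carried through to the final answer.)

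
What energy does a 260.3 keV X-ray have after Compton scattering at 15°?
255.8590 keV

First convert energy to wavelength:
λ = hc/E, with hc ≈ 1239.842 keV·pm (i.e. 1239.842 eV·nm)

For E = 260.3 keV = 260300 eV:
λ = 1239.842 keV·pm / 260.3 keV
λ = 4.7631 pm

Calculate the Compton shift:
Δλ = λ_C(1 - cos(15°)) = 2.4263 × 0.0341
Δλ = 0.0827 pm

Final wavelength:
λ' = 4.7631 + 0.0827 = 4.8458 pm

Final energy:
E' = hc/λ' = 1239.842 / 4.8458 = 255.8590 keV

(Intermediate values are shown rounded; full precision is carried through to the final answer.)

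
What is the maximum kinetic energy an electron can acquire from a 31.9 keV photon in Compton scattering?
3.5408 keV

Maximum energy transfer occurs at θ = 180° (backscattering).

Initial photon: E₀ = 31.9 keV → λ₀ = 38.8665 pm

Maximum Compton shift (at 180°):
Δλ_max = 2λ_C = 2 × 2.4263 = 4.8526 pm

Final wavelength:
λ' = 38.8665 + 4.8526 = 43.7191 pm

Minimum photon energy (maximum energy to electron):
E'_min = hc/λ' = 28.3592 keV

Maximum electron kinetic energy:
K_max = E₀ - E'_min = 31.9000 - 28.3592 = 3.5408 keV

(Intermediate values are shown rounded; full precision is carried through to the final answer.)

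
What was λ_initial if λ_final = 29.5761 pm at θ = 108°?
26.4000 pm

From λ' = λ + Δλ, we have λ = λ' - Δλ

First calculate the Compton shift:
Δλ = λ_C(1 - cos θ)
Δλ = 2.4263 × (1 - cos(108°))
Δλ = 2.4263 × 1.3090
Δλ = 3.1761 pm

Initial wavelength:
λ = λ' - Δλ
λ = 29.5761 - 3.1761
λ = 26.4000 pm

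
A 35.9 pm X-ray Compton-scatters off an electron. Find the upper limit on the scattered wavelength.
40.7526 pm (at θ = 180°)

The Compton shift is Δλ = λ_C(1 − cos θ).

Since cos θ ranges from −1 to 1, the factor (1 − cos θ) ranges from 0 to 2; the maximum shift occurs at θ = 180° (backscattering):
Δλ_max = 2λ_C = 2 × 2.4263 pm = 4.8526 pm

Maximum scattered wavelength:
λ'_max = λ₀ + Δλ_max = 35.9 + 4.8526 = 40.7526 pm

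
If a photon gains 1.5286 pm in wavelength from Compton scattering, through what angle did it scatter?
68.29°

From the Compton formula Δλ = λ_C(1 - cos θ), we can solve for θ:

cos θ = 1 - Δλ/λ_C

Given:
- Δλ = 1.5286 pm
- λ_C = h/(m_e·c) ≈ 2.42631024 pm

cos θ = 1 - 1.5286/2.42631024
cos θ = 1 - 0.630010
cos θ = 0.369990

θ = arccos(0.369990)
θ = 68.29°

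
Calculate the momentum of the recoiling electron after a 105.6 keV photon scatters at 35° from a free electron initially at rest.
3.3386e-23 kg·m/s

The electron is initially at rest, so by conservation of momentum:
p⃗_e = p⃗₀ − p⃗'  (incident photon momentum minus scattered photon momentum)

Photon momentum magnitudes (p = h/λ = E/c):
λ₀ = hc/E₀ = 11.7409 pm → p₀ = h/λ₀ = 5.6436e-23 kg·m/s
Δλ = λ_C(1 − cos 35°) = 0.4388 pm
λ' = 12.1797 pm → p' = h/λ' = 5.4402e-23 kg·m/s

The scattered photon makes angle θ = 35° with the incident direction, so by the law of cosines:
|p⃗_e|² = p₀² + p'² − 2p₀p'cos θ
|p⃗_e|² = (5.6436e-23)² + (5.4402e-23)² − 2·5.6436e-23·5.4402e-23·cos(35°)
|p⃗_e| = 3.3386e-23 kg·m/s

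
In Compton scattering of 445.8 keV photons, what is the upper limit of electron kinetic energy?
283.3848 keV

Maximum energy transfer occurs at θ = 180° (backscattering).

Initial photon: E₀ = 445.8 keV → λ₀ = 2.7812 pm

Maximum Compton shift (at 180°):
Δλ_max = 2λ_C = 2 × 2.4263 = 4.8526 pm

Final wavelength:
λ' = 2.7812 + 4.8526 = 7.6338 pm

Minimum photon energy (maximum energy to electron):
E'_min = hc/λ' = 162.4152 keV

Maximum electron kinetic energy:
K_max = E₀ - E'_min = 445.8000 - 162.4152 = 283.3848 keV

(Intermediate values are shown rounded; full precision is carried through to the final answer.)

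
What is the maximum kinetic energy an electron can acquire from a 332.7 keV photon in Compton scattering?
188.1833 keV

Maximum energy transfer occurs at θ = 180° (backscattering).

Initial photon: E₀ = 332.7 keV → λ₀ = 3.7266 pm

Maximum Compton shift (at 180°):
Δλ_max = 2λ_C = 2 × 2.4263 = 4.8526 pm

Final wavelength:
λ' = 3.7266 + 4.8526 = 8.5792 pm

Minimum photon energy (maximum energy to electron):
E'_min = hc/λ' = 144.5167 keV

Maximum electron kinetic energy:
K_max = E₀ - E'_min = 332.7000 - 144.5167 = 188.1833 keV

(Intermediate values are shown rounded; full precision is carried through to the final answer.)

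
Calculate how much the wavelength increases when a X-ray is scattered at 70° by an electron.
1.5965 pm

Using the Compton scattering formula:
Δλ = λ_C(1 - cos θ)

where λ_C = h/(m_e·c) ≈ 2.4263 pm is the Compton wavelength of an electron.

For θ = 70°:
cos(70°) = 0.3420
1 - cos(70°) = 0.6580

Δλ = 2.4263 × 0.6580
Δλ = 1.5965 pm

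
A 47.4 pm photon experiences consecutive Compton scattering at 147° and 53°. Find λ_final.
52.8273 pm

Apply Compton shift twice:

First scattering at θ₁ = 147°:
Δλ₁ = λ_C(1 - cos(147°))
Δλ₁ = 2.4263 × 1.8387
Δλ₁ = 4.4612 pm

After first scattering:
λ₁ = 47.4 + 4.4612 = 51.8612 pm

Second scattering at θ₂ = 53°:
Δλ₂ = λ_C(1 - cos(53°))
Δλ₂ = 2.4263 × 0.3982
Δλ₂ = 0.9661 pm

Final wavelength:
λ₂ = 51.8612 + 0.9661 = 52.8273 pm

Total shift: Δλ_total = 4.4612 + 0.9661 = 5.4273 pm

(Intermediate values are shown rounded; full precision is carried through to the final answer.)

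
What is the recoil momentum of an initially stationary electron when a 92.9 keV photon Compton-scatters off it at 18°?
1.5471e-23 kg·m/s

The electron is initially at rest, so by conservation of momentum:
p⃗_e = p⃗₀ − p⃗'  (incident photon momentum minus scattered photon momentum)

Photon momentum magnitudes (p = h/λ = E/c):
λ₀ = hc/E₀ = 13.3460 pm → p₀ = h/λ₀ = 4.9648e-23 kg·m/s
Δλ = λ_C(1 − cos 18°) = 0.1188 pm
λ' = 13.4647 pm → p' = h/λ' = 4.9211e-23 kg·m/s

The scattered photon makes angle θ = 18° with the incident direction, so by the law of cosines:
|p⃗_e|² = p₀² + p'² − 2p₀p'cos θ
|p⃗_e|² = (4.9648e-23)² + (4.9211e-23)² − 2·4.9648e-23·4.9211e-23·cos(18°)
|p⃗_e| = 1.5471e-23 kg·m/s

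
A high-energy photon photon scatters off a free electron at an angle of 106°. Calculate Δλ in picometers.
3.0951 pm

Using the Compton scattering formula:
Δλ = λ_C(1 - cos θ)

where λ_C = h/(m_e·c) ≈ 2.4263 pm is the Compton wavelength of an electron.

For θ = 106°:
cos(106°) = -0.2756
1 - cos(106°) = 1.2756

Δλ = 2.4263 × 1.2756
Δλ = 3.0951 pm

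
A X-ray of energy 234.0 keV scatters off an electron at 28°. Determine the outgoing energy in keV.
222.0954 keV

First convert energy to wavelength:
λ = hc/E, with hc ≈ 1239.842 keV·pm (i.e. 1239.842 eV·nm)

For E = 234.0 keV = 234000 eV:
λ = 1239.842 keV·pm / 234.0 keV
λ = 5.2985 pm

Calculate the Compton shift:
Δλ = λ_C(1 - cos(28°)) = 2.4263 × 0.1171
Δλ = 0.2840 pm

Final wavelength:
λ' = 5.2985 + 0.2840 = 5.5825 pm

Final energy:
E' = hc/λ' = 1239.842 / 5.5825 = 222.0954 keV

(Intermediate values are shown rounded; full precision is carried through to the final answer.)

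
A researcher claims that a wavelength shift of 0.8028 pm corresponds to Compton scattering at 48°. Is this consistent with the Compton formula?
Yes, consistent

Calculate the expected shift for θ = 48°:

Δλ_expected = λ_C(1 - cos(48°))
Δλ_expected = 2.4263 × (1 - cos(48°))
Δλ_expected = 2.4263 × 0.3309
Δλ_expected = 0.8028 pm

Given shift: 0.8028 pm
Expected shift: 0.8028 pm
Difference: 0.0000 pm

The values match. This is consistent with Compton scattering at the stated angle.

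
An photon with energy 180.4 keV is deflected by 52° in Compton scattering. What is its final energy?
158.8469 keV

First convert energy to wavelength:
λ = hc/E, with hc ≈ 1239.842 keV·pm (i.e. 1239.842 eV·nm)

For E = 180.4 keV = 180400 eV:
λ = 1239.842 keV·pm / 180.4 keV
λ = 6.8727 pm

Calculate the Compton shift:
Δλ = λ_C(1 - cos(52°)) = 2.4263 × 0.3843
Δλ = 0.9325 pm

Final wavelength:
λ' = 6.8727 + 0.9325 = 7.8053 pm

Final energy:
E' = hc/λ' = 1239.842 / 7.8053 = 158.8469 keV

(Intermediate values are shown rounded; full precision is carried through to the final answer.)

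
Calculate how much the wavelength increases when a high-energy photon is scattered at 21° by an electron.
0.1612 pm

Using the Compton scattering formula:
Δλ = λ_C(1 - cos θ)

where λ_C = h/(m_e·c) ≈ 2.4263 pm is the Compton wavelength of an electron.

For θ = 21°:
cos(21°) = 0.9336
1 - cos(21°) = 0.0664

Δλ = 2.4263 × 0.0664
Δλ = 0.1612 pm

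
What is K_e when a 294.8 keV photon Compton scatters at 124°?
139.6023 keV

By energy conservation: K_e = E_initial - E_final

First find the scattered photon energy:
Initial wavelength: λ = hc/E = 4.2057 pm
Compton shift: Δλ = λ_C(1 - cos(124°)) = 3.7831 pm
Final wavelength: λ' = 4.2057 + 3.7831 = 7.9888 pm
Final photon energy: E' = hc/λ' = 155.1977 keV

Electron kinetic energy:
K_e = E - E' = 294.8000 - 155.1977 = 139.6023 keV

(Intermediate values are shown rounded; full precision is carried through to the final answer.)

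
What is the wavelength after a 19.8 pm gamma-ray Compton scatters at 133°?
23.8810 pm

Using the Compton scattering formula:
λ' = λ + Δλ = λ + λ_C(1 - cos θ)

Given:
- Initial wavelength λ = 19.8 pm
- Scattering angle θ = 133°
- Compton wavelength λ_C ≈ 2.4263 pm

Calculate the shift:
Δλ = 2.4263 × (1 - cos(133°))
Δλ = 2.4263 × 1.6820
Δλ = 4.0810 pm

Final wavelength:
λ' = 19.8 + 4.0810 = 23.8810 pm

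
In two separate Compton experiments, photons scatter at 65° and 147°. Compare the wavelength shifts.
147° produces the larger shift by a factor of 3.184

Calculate both shifts using Δλ = λ_C(1 - cos θ):

For θ₁ = 65°:
Δλ₁ = 2.4263 × (1 - cos(65°))
Δλ₁ = 2.4263 × 0.5774
Δλ₁ = 1.4009 pm

For θ₂ = 147°:
Δλ₂ = 2.4263 × (1 - cos(147°))
Δλ₂ = 2.4263 × 1.8387
Δλ₂ = 4.4612 pm

The 147° angle produces the larger shift.
Ratio: 4.4612/1.4009 = 3.184

(Intermediate values are shown rounded; full precision is carried through to the final answer.)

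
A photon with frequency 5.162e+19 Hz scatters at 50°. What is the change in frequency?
6.703e+18 Hz (decrease)

Convert frequency to wavelength (c = 299792458 m/s):
λ₀ = c/f₀ = 299792458/5.162e+19 = 5.8076803e-12 m = 5.8077 pm

Calculate Compton shift:
Δλ = λ_C(1 - cos(50°)) = 0.8667 pm

Final wavelength:
λ' = λ₀ + Δλ = 5.8077 + 0.8667 = 6.6744 pm

Final frequency:
f' = c/λ' = 299792458/6.6743884e-12 = 4.4916843e+19 Hz

Frequency shift (decrease):
Δf = f₀ - f' = 5.162e+19 - 4.4916843e+19 = 6.703e+18 Hz

(Intermediate values are shown rounded; full precision is carried through to the final answer.)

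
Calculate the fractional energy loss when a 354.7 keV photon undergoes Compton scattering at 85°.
0.3879 (or 38.79%)

Calculate initial and final photon energies:

Initial: E₀ = 354.7 keV → λ₀ = 3.4955 pm
Compton shift: Δλ = 2.2148 pm
Final wavelength: λ' = 5.7103 pm
Final energy: E' = 217.1234 keV

Fractional energy loss:
(E₀ - E')/E₀ = (354.7000 - 217.1234)/354.7000
= 137.5766/354.7000
= 0.3879
= 38.79%

(Intermediate values are shown rounded; full precision is carried through to the final answer.)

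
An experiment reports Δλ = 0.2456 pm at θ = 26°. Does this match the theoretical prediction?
Yes, consistent

Calculate the expected shift for θ = 26°:

Δλ_expected = λ_C(1 - cos(26°))
Δλ_expected = 2.4263 × (1 - cos(26°))
Δλ_expected = 2.4263 × 0.1012
Δλ_expected = 0.2456 pm

Given shift: 0.2456 pm
Expected shift: 0.2456 pm
Difference: 0.0000 pm

The values match. This is consistent with Compton scattering at the stated angle.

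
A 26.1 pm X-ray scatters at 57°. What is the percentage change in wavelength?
4.2331%

Calculate the Compton shift:
Δλ = λ_C(1 - cos(57°))
Δλ = 2.4263 × (1 - cos(57°))
Δλ = 2.4263 × 0.4554
Δλ = 1.1048 pm

Percentage change:
(Δλ/λ₀) × 100 = (1.1048/26.1) × 100
= 4.2331%

(Intermediate values are shown rounded; full precision is carried through to the final answer.)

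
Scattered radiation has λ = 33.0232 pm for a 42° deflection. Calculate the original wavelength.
32.4000 pm

From λ' = λ + Δλ, we have λ = λ' - Δλ

First calculate the Compton shift:
Δλ = λ_C(1 - cos θ)
Δλ = 2.4263 × (1 - cos(42°))
Δλ = 2.4263 × 0.2569
Δλ = 0.6232 pm

Initial wavelength:
λ = λ' - Δλ
λ = 33.0232 - 0.6232
λ = 32.4000 pm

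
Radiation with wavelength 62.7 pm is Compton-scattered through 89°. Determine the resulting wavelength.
65.0840 pm

Using the Compton scattering formula:
λ' = λ + Δλ = λ + λ_C(1 - cos θ)

Given:
- Initial wavelength λ = 62.7 pm
- Scattering angle θ = 89°
- Compton wavelength λ_C ≈ 2.4263 pm

Calculate the shift:
Δλ = 2.4263 × (1 - cos(89°))
Δλ = 2.4263 × 0.9825
Δλ = 2.3840 pm

Final wavelength:
λ' = 62.7 + 2.3840 = 65.0840 pm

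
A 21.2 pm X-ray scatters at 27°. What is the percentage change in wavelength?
1.2474%

Calculate the Compton shift:
Δλ = λ_C(1 - cos(27°))
Δλ = 2.4263 × (1 - cos(27°))
Δλ = 2.4263 × 0.1090
Δλ = 0.2645 pm

Percentage change:
(Δλ/λ₀) × 100 = (0.2645/21.2) × 100
= 1.2474%

(Intermediate values are shown rounded; full precision is carried through to the final answer.)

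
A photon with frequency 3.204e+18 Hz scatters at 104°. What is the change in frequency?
9.996e+16 Hz (decrease)

Convert frequency to wavelength (c = 299792458 m/s):
λ₀ = c/f₀ = 299792458/3.204e+18 = 9.3568183e-11 m = 93.5682 pm

Calculate Compton shift:
Δλ = λ_C(1 - cos(104°)) = 3.0133 pm

Final wavelength:
λ' = λ₀ + Δλ = 93.5682 + 3.0133 = 96.5815 pm

Final frequency:
f' = c/λ' = 299792458/9.6581471e-11 = 3.1040370e+18 Hz

Frequency shift (decrease):
Δf = f₀ - f' = 3.204e+18 - 3.1040370e+18 = 9.996e+16 Hz

(Intermediate values are shown rounded; full precision is carried through to the final answer.)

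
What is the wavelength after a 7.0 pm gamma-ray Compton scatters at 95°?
9.6378 pm

Using the Compton scattering formula:
λ' = λ + Δλ = λ + λ_C(1 - cos θ)

Given:
- Initial wavelength λ = 7.0 pm
- Scattering angle θ = 95°
- Compton wavelength λ_C ≈ 2.4263 pm

Calculate the shift:
Δλ = 2.4263 × (1 - cos(95°))
Δλ = 2.4263 × 1.0872
Δλ = 2.6378 pm

Final wavelength:
λ' = 7.0 + 2.6378 = 9.6378 pm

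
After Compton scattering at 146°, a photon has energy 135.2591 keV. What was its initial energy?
262.2001 keV

Convert final energy to wavelength (hc ≈ 1239.842 keV·pm):
λ' = hc/E' = 1239.842 / 135.2591 = 9.1664 pm

Calculate the Compton shift:
Δλ = λ_C(1 - cos(146°))
Δλ = 2.4263 × (1 - cos(146°))
Δλ = 4.4378 pm

Initial wavelength:
λ = λ' - Δλ = 9.1664 - 4.4378 = 4.7286 pm

Initial energy:
E = hc/λ = 1239.842 / 4.7286 = 262.2001 keV

(Intermediate values are shown rounded; full precision is carried through to the final answer.)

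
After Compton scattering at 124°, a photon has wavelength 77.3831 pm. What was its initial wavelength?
73.6000 pm

From λ' = λ + Δλ, we have λ = λ' - Δλ

First calculate the Compton shift:
Δλ = λ_C(1 - cos θ)
Δλ = 2.4263 × (1 - cos(124°))
Δλ = 2.4263 × 1.5592
Δλ = 3.7831 pm

Initial wavelength:
λ = λ' - Δλ
λ = 77.3831 - 3.7831
λ = 73.6000 pm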